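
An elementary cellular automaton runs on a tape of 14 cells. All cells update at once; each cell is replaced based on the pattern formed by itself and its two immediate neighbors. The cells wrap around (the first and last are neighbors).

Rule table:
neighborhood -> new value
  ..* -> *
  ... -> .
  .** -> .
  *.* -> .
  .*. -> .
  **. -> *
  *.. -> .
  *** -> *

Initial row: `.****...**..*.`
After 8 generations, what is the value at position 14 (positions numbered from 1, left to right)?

.

generation 1: *.***..*.*.*..
generation 2: ...**.*......*
generation 3: ..*.*.......*.
generation 4: .*.........*..
generation 5: *.........*...
generation 6: .........*...*
generation 7: ........*...*.
generation 8: .......*...*..
position 14 holds .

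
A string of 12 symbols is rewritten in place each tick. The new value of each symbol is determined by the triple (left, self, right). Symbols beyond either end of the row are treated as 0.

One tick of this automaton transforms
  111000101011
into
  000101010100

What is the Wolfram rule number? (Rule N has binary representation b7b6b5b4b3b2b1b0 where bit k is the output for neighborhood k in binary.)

position 1: 111 → 0  (bit 7 = 0)
position 2: 110 → 0  (bit 6 = 0)
position 7: 101 → 1  (bit 5 = 1)
position 3: 100 → 1  (bit 4 = 1)
position 0: 011 → 0  (bit 3 = 0)
position 6: 010 → 0  (bit 2 = 0)
position 5: 001 → 1  (bit 1 = 1)
position 4: 000 → 0  (bit 0 = 0)
bits b7..b0 = 00110010 = 50

50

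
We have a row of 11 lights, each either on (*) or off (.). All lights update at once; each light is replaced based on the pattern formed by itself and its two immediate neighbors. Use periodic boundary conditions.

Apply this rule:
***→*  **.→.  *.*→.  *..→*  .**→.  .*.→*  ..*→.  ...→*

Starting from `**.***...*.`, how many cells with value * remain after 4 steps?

5

....*.**.*.
***.*....**
**..****..*
*.*..**.*..
count of *: 5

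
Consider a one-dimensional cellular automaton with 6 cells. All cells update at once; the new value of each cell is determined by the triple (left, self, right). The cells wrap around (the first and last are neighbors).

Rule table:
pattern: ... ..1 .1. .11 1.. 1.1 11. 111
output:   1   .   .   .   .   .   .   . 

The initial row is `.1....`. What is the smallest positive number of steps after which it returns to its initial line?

2

...111
.1....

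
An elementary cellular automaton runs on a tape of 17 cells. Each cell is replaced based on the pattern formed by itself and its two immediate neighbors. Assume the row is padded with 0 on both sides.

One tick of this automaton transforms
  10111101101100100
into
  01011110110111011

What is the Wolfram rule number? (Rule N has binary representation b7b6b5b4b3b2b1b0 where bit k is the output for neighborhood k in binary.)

position 3: 111 → 1  (bit 7 = 1)
position 5: 110 → 1  (bit 6 = 1)
position 1: 101 → 1  (bit 5 = 1)
position 12: 100 → 1  (bit 4 = 1)
position 2: 011 → 0  (bit 3 = 0)
position 0: 010 → 0  (bit 2 = 0)
position 13: 001 → 1  (bit 1 = 1)
position 16: 000 → 1  (bit 0 = 1)
bits b7..b0 = 11110011 = 243

243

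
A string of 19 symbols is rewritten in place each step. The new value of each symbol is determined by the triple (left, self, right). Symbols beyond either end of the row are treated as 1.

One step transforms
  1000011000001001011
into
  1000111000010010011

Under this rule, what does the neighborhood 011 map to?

1

At position 5 the neighborhood is 011; the next row has 1 there.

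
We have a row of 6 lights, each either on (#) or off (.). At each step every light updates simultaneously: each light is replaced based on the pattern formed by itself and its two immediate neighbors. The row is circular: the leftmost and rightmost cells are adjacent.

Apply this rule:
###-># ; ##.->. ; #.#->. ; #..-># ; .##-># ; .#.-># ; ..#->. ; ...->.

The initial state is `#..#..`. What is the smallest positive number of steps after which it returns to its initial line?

##.##.
#..#..

2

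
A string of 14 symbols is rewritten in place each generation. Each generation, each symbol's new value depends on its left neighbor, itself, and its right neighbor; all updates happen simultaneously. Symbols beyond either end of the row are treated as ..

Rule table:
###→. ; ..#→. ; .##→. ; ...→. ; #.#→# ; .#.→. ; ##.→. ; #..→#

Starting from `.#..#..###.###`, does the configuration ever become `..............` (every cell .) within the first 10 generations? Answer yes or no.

..#..#....#...
...#..#....#..
....#..#....#.
.....#..#....#
......#..#....
.......#..#...
........#..#..
.........#..#.
..........#..#
...........#..
generation 10 is ...........#.., still not uniform .

no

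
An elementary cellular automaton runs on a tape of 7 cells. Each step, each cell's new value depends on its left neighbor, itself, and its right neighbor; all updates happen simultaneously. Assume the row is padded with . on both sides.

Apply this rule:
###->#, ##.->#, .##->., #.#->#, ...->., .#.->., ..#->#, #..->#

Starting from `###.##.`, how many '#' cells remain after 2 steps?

5

.###.##
#.###.#
count of #: 5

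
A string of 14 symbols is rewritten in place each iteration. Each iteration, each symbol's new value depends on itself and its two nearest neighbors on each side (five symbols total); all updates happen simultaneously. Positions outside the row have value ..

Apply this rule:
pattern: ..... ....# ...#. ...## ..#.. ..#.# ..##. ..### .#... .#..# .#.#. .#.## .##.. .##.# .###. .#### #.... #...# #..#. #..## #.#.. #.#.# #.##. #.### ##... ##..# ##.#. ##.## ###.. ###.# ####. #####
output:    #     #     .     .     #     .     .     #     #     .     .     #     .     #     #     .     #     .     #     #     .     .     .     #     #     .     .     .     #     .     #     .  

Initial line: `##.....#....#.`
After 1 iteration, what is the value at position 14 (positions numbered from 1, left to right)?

#

..####.####.##
position 14 holds #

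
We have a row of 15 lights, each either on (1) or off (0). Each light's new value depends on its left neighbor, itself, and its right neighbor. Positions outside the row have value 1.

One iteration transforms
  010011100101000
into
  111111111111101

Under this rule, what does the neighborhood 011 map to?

At position 4 the neighborhood is 011; the next row has 1 there.

1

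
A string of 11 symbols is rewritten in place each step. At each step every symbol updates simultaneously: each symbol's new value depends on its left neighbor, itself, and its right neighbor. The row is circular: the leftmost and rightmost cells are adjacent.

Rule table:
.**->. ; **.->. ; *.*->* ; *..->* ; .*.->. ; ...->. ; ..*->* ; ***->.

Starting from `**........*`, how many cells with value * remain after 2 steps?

4

step 1: ..*......*.
step 2: .*.*....*.*
count of *: 4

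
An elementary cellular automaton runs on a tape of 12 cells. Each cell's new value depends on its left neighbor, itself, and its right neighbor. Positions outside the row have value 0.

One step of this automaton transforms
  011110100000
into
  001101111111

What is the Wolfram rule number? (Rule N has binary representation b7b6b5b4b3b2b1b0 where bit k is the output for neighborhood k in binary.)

181

position 2: 111 → 1  (bit 7 = 1)
position 4: 110 → 0  (bit 6 = 0)
position 5: 101 → 1  (bit 5 = 1)
position 7: 100 → 1  (bit 4 = 1)
position 1: 011 → 0  (bit 3 = 0)
position 6: 010 → 1  (bit 2 = 1)
position 0: 001 → 0  (bit 1 = 0)
position 8: 000 → 1  (bit 0 = 1)
bits b7..b0 = 10110101 = 181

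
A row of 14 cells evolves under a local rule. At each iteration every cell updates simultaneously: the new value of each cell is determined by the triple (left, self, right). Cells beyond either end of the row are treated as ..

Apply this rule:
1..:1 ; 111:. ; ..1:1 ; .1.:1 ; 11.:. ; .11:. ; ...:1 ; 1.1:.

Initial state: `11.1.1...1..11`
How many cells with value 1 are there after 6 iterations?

...1.1111111..
1111........11
....11111111..
1111........11  (repeats iteration 2; period 2)
iteration 6: 1111........11
count of 1: 6

6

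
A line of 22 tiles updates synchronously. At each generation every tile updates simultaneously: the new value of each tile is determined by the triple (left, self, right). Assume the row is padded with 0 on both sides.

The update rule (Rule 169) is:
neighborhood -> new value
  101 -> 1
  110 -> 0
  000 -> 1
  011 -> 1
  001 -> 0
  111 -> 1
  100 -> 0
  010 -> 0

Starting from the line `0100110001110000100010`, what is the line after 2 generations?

generation 1: 0000100101100110001000
generation 2: 1110000011000100100011

1110000011000100100011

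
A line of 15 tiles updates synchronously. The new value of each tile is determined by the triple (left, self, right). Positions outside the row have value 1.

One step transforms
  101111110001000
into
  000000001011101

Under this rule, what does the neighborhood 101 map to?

At position 1 the neighborhood is 101; the next row has 0 there.

0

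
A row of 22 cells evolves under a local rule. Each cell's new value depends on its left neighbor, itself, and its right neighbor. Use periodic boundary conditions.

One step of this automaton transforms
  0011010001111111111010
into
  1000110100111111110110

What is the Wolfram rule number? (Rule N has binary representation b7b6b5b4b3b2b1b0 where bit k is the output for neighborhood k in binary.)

position 10: 111 → 1  (bit 7 = 1)
position 3: 110 → 0  (bit 6 = 0)
position 4: 101 → 1  (bit 5 = 1)
position 6: 100 → 0  (bit 4 = 0)
position 2: 011 → 0  (bit 3 = 0)
position 5: 010 → 1  (bit 2 = 1)
position 1: 001 → 0  (bit 1 = 0)
position 0: 000 → 1  (bit 0 = 1)
bits b7..b0 = 10100101 = 165

165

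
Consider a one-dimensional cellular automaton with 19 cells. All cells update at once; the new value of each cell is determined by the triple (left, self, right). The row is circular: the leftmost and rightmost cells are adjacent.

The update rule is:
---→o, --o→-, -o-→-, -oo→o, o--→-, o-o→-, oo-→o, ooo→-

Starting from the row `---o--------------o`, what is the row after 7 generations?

-o---oooooooooooo--
---o-o----------o-o
-o-----oooooooo----
---ooo-o------o-ooo
-o-o-o---oooo---o-o
-------o-o--o-o----
oooooo----------ooo

oooooo----------ooo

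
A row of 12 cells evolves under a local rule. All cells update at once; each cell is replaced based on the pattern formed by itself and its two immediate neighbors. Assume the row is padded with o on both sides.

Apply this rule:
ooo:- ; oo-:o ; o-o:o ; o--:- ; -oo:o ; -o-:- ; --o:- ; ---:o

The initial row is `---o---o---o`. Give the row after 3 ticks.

-o---o---o-o
o--o---o--oo
o----o----o-

o----o----o-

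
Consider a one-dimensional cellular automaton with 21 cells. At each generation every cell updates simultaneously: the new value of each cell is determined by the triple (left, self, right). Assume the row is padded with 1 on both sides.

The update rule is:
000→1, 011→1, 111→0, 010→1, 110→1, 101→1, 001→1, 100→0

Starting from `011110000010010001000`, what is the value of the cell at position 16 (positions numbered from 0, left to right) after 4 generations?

110010111110110111011
010111100011111101110
111100101110000111011
000101111010111101110
position 16 holds 0

0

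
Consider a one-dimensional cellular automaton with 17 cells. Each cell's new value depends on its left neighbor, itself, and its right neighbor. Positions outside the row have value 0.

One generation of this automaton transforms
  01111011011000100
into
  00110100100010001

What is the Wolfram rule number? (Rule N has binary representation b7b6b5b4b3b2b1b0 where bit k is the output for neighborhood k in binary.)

position 2: 111 → 1  (bit 7 = 1)
position 4: 110 → 0  (bit 6 = 0)
position 5: 101 → 1  (bit 5 = 1)
position 11: 100 → 0  (bit 4 = 0)
position 1: 011 → 0  (bit 3 = 0)
position 14: 010 → 0  (bit 2 = 0)
position 0: 001 → 0  (bit 1 = 0)
position 12: 000 → 1  (bit 0 = 1)
bits b7..b0 = 10100001 = 161

161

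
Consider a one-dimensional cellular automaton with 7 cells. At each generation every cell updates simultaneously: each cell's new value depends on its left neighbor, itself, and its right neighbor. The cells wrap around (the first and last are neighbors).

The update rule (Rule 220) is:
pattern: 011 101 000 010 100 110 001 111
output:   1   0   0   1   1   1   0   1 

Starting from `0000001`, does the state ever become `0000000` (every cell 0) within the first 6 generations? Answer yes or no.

generation 1: 1000001
generation 2: 1100001
generation 3: 1110001
generation 4: 1111001
generation 5: 1111101
generation 6: 1111101
generation 6 is 1111101, still not uniform 0

no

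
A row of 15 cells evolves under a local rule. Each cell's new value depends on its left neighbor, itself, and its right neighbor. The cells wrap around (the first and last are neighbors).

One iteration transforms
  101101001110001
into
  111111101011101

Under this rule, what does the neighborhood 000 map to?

At position 12 the neighborhood is 000; the next row has 1 there.

1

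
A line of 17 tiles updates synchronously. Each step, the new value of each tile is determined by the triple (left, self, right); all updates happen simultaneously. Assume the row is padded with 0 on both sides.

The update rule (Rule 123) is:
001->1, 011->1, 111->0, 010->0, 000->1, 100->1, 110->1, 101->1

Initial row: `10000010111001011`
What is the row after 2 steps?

step 1: 01111101101110111
step 2: 11000111111011101

11000111111011101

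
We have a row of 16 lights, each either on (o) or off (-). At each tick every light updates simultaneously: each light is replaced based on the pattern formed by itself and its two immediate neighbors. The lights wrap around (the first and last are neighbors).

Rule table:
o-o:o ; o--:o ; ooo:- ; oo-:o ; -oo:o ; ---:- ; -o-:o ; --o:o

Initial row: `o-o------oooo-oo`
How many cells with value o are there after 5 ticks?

11

oooo----oo--ooo-
o--oo--oooooo-oo
oooooooo----ooo-
o------oo--oo-oo
oo----ooooooooo-
count of o: 11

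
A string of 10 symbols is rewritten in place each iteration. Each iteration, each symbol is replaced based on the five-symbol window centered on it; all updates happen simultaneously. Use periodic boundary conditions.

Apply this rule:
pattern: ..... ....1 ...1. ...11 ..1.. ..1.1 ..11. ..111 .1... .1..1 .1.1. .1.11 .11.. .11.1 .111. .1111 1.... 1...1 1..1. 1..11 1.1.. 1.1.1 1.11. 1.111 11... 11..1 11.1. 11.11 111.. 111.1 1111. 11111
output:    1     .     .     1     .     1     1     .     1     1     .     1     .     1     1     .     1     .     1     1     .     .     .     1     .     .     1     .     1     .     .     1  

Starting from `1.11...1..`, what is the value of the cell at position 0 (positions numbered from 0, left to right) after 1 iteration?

1

11......11
position 0 holds 1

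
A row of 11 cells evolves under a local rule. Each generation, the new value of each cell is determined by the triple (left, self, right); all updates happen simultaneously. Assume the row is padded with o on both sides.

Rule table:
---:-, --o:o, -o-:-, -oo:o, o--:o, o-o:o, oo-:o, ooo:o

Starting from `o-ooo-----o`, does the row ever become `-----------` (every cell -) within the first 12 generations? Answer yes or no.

oooooo---oo
ooooooo-ooo
ooooooooooo
ooooooooooo  (fixed point — unchanged through generation 12)
generation 12 is ooooooooooo, still not uniform -

no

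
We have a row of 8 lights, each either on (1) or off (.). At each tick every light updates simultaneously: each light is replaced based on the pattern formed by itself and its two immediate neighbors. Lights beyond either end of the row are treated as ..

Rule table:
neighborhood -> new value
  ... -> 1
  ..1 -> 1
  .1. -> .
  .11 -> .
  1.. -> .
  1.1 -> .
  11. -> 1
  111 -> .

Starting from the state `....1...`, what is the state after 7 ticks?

1.....1.

1111..11
...1.1.1
111.....
..1.1111
11.....1
.1.1111.
1.....1.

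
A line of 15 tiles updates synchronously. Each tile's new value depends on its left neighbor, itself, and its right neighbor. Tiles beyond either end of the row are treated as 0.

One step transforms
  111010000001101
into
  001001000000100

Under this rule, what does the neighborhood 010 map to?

0

At position 4 the neighborhood is 010; the next row has 0 there.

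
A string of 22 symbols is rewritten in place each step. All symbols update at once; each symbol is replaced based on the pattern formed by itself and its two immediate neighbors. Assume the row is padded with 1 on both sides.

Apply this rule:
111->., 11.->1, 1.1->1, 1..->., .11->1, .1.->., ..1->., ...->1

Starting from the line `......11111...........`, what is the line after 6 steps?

11.11..111.1...1.11...

step 1: .1111.1...1.111111111.
step 2: 11..11..1..11.......11
step 3: .1..11.....11.11111.1.
step 4: 1...11.111.1111...11.1
step 5: 1.1.1111.111..1.1.1111
step 6: 11.11..111.1...1.11...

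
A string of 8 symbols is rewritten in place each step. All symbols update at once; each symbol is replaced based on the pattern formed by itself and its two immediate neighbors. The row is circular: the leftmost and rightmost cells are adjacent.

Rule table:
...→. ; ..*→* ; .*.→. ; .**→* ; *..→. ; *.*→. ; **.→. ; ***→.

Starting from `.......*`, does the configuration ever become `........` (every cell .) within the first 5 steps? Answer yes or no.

no

......*.
.....*..
....*...
...*....
..*.....
step 5 is ..*....., still not uniform .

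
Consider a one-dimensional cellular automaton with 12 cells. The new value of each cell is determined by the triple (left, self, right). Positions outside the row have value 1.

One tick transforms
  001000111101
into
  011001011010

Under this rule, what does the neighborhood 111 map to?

At position 7 the neighborhood is 111; the next row has 1 there.

1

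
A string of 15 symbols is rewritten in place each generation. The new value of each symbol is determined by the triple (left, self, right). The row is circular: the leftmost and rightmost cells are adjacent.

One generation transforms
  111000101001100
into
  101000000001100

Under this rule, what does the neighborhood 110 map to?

At position 2 the neighborhood is 110; the next row has 1 there.

1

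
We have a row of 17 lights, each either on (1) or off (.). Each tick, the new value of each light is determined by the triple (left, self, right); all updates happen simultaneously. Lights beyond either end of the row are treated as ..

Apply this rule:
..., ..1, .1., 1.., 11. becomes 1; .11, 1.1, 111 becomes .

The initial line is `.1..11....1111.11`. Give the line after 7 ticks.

1111111.........1

tick 1: 1111.11111...1..1
tick 2: ...1.....11111111
tick 3: 111111111.......1
tick 4: ........111111111
tick 5: 11111111........1
tick 6: .......1111111111
tick 7: 1111111.........1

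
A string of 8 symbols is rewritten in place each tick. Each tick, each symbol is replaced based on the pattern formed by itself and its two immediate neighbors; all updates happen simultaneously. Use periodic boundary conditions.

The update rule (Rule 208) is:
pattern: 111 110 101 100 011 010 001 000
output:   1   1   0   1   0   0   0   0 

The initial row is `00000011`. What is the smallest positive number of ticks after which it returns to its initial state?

8

10000001
11000000
01100000
00110000
00011000
00001100
00000110
00000011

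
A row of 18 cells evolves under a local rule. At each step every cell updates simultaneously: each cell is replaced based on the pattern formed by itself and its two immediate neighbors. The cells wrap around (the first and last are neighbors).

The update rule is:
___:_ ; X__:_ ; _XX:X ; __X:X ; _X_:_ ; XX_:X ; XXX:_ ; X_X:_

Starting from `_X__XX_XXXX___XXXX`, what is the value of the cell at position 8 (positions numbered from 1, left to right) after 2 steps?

step 1: ___XXX_X__X__XX__X
step 2: __XX_X___X__XXX_X_
position 8 holds _

_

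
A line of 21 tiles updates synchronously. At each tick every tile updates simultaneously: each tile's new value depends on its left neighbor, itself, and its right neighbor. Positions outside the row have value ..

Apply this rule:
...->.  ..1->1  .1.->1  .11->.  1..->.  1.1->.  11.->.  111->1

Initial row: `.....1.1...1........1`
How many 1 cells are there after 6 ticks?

3

....11.1..11.......11
...1...1.1........1..
..11..11.1.......11..
.1...1...1......1....
11..11..11.....11....
...1...1......1......
count of 1: 3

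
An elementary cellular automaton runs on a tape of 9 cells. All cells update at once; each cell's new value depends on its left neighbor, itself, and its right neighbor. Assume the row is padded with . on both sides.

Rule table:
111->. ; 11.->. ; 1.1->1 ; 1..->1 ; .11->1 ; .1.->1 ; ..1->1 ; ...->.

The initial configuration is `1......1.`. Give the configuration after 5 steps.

11...11..

11....111
1.1..11..
111111.1.
1.....111
11...11..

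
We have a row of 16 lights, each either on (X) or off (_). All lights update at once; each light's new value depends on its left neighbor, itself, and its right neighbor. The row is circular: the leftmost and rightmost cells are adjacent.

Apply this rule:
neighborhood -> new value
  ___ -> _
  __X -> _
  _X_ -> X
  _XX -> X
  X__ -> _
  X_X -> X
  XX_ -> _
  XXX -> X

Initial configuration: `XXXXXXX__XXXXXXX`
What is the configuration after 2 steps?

XXXXXX___XXXXXXX
XXXXX____XXXXXXX

XXXXX____XXXXXXX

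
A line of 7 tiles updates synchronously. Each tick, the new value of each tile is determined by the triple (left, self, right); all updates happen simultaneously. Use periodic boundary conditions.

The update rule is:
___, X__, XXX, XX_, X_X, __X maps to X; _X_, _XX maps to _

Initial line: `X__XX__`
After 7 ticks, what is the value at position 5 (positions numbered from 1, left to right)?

X

_XX_XXX
X_XX_XX
XX_XX_X
XXX_XX_
_XXX_XX
X_XXX_X
XX_XXX_
position 5 holds X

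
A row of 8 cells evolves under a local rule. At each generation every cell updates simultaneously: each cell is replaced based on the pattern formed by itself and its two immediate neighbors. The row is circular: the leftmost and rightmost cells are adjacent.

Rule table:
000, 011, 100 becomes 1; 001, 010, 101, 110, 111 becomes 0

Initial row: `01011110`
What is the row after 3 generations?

10101010

00010001
11001100
10101010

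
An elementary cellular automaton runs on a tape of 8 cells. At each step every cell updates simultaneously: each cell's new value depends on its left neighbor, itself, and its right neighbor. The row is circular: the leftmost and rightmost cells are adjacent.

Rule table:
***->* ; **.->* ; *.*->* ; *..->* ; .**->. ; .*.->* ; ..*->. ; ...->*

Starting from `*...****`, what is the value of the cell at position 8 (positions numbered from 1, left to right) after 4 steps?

***..***
****..**
*****..*
******..
position 8 holds .

.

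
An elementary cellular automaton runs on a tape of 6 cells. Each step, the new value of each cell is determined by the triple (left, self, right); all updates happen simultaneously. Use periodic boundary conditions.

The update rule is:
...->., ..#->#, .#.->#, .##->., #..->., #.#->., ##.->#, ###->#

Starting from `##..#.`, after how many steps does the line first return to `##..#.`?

2

step 1: .#.##.
step 2: ##..#.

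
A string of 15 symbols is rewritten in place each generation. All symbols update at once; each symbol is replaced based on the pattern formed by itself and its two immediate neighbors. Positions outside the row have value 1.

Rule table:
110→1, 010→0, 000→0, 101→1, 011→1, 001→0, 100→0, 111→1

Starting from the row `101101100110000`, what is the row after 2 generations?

111111100110000
111111100110000

111111100110000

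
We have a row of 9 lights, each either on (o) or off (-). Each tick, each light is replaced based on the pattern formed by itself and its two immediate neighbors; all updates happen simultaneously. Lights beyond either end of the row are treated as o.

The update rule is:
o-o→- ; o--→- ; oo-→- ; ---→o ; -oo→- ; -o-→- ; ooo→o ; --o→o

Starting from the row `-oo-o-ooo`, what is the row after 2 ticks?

-oooooo-o

tick 1: -------oo
tick 2: -oooooo-o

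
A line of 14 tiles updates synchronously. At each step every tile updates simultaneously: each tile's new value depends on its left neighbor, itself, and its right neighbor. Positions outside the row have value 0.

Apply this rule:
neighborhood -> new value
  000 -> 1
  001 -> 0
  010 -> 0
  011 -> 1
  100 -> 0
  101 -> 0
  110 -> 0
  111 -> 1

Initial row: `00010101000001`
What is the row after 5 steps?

11000000011100
10011111011001
00011110010000
11011100000111
10011001110110

10011001110110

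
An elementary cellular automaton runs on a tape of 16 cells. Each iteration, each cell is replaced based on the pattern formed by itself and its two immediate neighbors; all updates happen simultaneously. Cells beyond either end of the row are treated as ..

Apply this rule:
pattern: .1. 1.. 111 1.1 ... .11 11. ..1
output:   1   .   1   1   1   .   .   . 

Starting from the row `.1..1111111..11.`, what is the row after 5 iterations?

1.1..1111....1.1

iteration 1: .1...11111......
iteration 2: .1.1..111..11111
iteration 3: .111...1....111.
iteration 4: ..1..1.1.11..1..
iteration 5: 1.1..1111....1.1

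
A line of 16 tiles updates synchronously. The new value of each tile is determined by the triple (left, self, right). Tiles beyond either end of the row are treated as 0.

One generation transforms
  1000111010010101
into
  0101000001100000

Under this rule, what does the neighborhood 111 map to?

At position 5 the neighborhood is 111; the next row has 0 there.

0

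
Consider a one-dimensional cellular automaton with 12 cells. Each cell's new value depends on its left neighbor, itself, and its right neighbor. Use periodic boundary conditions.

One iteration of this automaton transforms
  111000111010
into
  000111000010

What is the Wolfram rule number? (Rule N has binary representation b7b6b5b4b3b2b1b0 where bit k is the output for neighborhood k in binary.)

position 1: 111 → 0  (bit 7 = 0)
position 2: 110 → 0  (bit 6 = 0)
position 9: 101 → 0  (bit 5 = 0)
position 3: 100 → 1  (bit 4 = 1)
position 0: 011 → 0  (bit 3 = 0)
position 10: 010 → 1  (bit 2 = 1)
position 5: 001 → 1  (bit 1 = 1)
position 4: 000 → 1  (bit 0 = 1)
bits b7..b0 = 00010111 = 23

23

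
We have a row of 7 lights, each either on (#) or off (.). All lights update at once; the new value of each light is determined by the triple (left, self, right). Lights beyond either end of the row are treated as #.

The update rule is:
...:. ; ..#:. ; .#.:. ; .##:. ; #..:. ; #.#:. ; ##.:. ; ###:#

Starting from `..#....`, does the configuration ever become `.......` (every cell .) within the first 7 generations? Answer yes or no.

generation 1: .......
all cells are . at generation 1

yes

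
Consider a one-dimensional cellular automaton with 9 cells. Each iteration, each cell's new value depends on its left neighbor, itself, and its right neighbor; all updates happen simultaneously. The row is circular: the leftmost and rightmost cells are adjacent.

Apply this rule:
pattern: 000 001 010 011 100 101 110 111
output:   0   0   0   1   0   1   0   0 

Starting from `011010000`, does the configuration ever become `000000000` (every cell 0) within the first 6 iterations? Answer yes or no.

010100000
001000000
000000000
all cells are 0 at iteration 3

yes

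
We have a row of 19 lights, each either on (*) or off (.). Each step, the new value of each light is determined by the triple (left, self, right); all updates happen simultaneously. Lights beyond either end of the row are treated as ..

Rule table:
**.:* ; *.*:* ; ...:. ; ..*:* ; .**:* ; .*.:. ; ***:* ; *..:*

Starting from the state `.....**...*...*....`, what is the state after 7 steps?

**************.*.*.

step 1: ....****.*.*.*.*...
step 2: ...******.*.*.*.*..
step 3: ..********.*.*.*.*.
step 4: .**********.*.*.*.*
step 5: ************.*.*.*.
step 6: *************.*.*.*
step 7: **************.*.*.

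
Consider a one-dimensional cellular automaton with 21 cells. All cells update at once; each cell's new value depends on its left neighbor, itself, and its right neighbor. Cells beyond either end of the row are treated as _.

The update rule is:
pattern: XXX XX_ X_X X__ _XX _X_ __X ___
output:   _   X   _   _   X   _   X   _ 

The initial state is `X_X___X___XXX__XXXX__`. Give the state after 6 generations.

X___XXX___XX_X_______

_____X___XX_X_XX__X__
____X___XXX___XX_X___
___X___XX_X__XXX_____
__X___XXX___XX_X_____
_X___XX_X__XXX_______
X___XXX___XX_X_______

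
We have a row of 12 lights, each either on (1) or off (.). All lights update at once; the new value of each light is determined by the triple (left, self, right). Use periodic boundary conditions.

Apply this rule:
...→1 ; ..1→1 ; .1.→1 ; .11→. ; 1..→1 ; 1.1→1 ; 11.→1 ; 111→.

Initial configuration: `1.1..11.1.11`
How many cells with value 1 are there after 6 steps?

step 1: 11111.1111..
step 2: ....11...111
step 3: 1111.1111..1
step 4: ...11...111.
step 5: 111.1111..11
step 6: ..11...111..
count of 1: 5

5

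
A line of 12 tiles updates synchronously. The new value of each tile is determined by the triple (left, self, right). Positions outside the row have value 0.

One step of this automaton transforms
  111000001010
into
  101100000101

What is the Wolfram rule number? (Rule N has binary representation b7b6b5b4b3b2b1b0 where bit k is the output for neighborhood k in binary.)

position 1: 111 → 0  (bit 7 = 0)
position 2: 110 → 1  (bit 6 = 1)
position 9: 101 → 1  (bit 5 = 1)
position 3: 100 → 1  (bit 4 = 1)
position 0: 011 → 1  (bit 3 = 1)
position 8: 010 → 0  (bit 2 = 0)
position 7: 001 → 0  (bit 1 = 0)
position 4: 000 → 0  (bit 0 = 0)
bits b7..b0 = 01111000 = 120

120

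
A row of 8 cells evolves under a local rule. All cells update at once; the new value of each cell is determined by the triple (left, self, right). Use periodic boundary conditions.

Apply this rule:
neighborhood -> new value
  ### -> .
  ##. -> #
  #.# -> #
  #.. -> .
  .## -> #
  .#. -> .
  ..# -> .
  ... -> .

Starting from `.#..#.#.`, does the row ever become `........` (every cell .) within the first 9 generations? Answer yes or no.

yes

.....#..
........
all cells are . at generation 2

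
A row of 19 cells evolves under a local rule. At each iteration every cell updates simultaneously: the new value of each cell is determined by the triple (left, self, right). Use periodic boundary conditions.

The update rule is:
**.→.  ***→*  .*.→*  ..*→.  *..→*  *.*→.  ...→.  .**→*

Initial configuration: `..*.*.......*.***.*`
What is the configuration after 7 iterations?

iteration 1: *.*.**......*.**..*
iteration 2: ..*.*.*.....*.*.*.*
iteration 3: *.*.*.**....*.*.*.*
iteration 4: ..*.*.*.*...*.*.*.*
iteration 5: *.*.*.*.**..*.*.*.*
iteration 6: ..*.*.*.*.*.*.*.*.*
iteration 7: *.*.*.*.*.*.*.*.*.*

*.*.*.*.*.*.*.*.*.*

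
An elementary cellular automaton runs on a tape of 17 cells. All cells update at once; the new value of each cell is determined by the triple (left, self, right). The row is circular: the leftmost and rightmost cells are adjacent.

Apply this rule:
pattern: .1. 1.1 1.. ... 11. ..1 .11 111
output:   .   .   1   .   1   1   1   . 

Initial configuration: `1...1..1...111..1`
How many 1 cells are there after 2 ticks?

6

tick 1: 11.1.11.1.11.1111
tick 2: .1...11...11.1...
count of 1: 6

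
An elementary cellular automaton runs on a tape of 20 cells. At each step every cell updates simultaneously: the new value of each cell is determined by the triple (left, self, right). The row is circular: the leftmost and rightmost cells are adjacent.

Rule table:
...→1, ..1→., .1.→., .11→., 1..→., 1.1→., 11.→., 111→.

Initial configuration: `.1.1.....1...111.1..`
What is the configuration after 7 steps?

.....111...1.......1

.....111...1.......1
.111.....1...11111..
.....111...1.......1  (repeats step 1; period 2)
step 7: .....111...1.......1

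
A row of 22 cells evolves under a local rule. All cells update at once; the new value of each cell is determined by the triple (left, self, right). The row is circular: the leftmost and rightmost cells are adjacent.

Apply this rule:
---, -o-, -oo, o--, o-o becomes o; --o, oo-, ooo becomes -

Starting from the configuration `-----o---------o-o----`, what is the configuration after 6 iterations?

oooo-ooooooooo-ooooooo
----oo--------oo------
ooo-o-ooooooo-o-oooooo
---oooo------oooo-----
oo-o---ooooo-o---ooooo
--oooo-o----oooo-o----

--oooo-o----oooo-o----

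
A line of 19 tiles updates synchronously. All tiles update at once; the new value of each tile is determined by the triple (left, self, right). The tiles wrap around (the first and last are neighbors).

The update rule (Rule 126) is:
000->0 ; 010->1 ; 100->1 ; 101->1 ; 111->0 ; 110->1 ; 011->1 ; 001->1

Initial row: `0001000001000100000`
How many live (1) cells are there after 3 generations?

0011100011101110000
0110110110111011000
1111111111101111100
count of 1: 16

16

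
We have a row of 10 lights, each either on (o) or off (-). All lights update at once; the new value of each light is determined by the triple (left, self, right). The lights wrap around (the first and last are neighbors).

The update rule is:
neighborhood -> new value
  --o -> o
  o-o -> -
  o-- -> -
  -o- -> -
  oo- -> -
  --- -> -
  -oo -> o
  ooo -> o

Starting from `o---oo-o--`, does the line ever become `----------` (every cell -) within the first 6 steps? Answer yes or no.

---oo----o
--oo----o-
-oo----o--
oo----o---
o----o---o
----o---oo
step 6 is ----o---oo, still not uniform -

no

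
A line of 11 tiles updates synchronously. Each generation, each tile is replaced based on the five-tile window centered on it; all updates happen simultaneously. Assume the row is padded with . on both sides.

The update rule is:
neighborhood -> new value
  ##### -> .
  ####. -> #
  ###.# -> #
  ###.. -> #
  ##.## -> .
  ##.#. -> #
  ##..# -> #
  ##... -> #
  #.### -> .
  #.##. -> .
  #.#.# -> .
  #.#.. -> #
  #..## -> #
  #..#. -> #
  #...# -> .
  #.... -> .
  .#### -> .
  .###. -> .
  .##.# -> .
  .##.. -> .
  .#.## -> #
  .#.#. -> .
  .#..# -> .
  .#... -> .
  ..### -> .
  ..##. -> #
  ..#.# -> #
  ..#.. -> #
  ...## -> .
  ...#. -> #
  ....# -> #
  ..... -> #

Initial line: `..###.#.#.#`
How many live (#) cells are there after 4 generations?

8

#...##....#
#...#.#.###
#..##..#..#
#.##.###.##
count of #: 8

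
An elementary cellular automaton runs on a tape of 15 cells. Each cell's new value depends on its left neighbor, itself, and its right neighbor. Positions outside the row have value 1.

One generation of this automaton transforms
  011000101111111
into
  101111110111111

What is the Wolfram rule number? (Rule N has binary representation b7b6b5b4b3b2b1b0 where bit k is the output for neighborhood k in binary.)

247

position 9: 111 → 1  (bit 7 = 1)
position 2: 110 → 1  (bit 6 = 1)
position 0: 101 → 1  (bit 5 = 1)
position 3: 100 → 1  (bit 4 = 1)
position 1: 011 → 0  (bit 3 = 0)
position 6: 010 → 1  (bit 2 = 1)
position 5: 001 → 1  (bit 1 = 1)
position 4: 000 → 1  (bit 0 = 1)
bits b7..b0 = 11110111 = 247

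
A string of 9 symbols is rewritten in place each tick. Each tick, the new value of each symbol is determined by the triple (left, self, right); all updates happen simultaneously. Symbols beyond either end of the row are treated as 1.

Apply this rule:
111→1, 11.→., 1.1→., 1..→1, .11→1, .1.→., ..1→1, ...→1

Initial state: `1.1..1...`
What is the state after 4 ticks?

11..11111

tick 1: ...11.111
tick 2: 1111..111
tick 3: 111.11111
tick 4: 11..11111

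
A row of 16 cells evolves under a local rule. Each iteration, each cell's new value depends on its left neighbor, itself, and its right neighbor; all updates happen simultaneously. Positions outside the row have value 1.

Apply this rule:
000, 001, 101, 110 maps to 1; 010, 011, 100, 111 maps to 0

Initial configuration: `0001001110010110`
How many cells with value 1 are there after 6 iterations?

8

0110010010101011
1010100101010100
1101001010101001
0110010101010010
1010101010100101
1101010101001010
count of 1: 8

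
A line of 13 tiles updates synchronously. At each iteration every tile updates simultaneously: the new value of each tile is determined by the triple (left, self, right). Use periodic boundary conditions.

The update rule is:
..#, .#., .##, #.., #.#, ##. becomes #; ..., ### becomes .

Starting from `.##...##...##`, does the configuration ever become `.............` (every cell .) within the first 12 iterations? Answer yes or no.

yes

iteration 1: ####.####.###
iteration 2: ...###..###..
iteration 3: ..##.####.##.
iteration 4: .#####..#####
iteration 5: ##...####...#
iteration 6: .##.##..##.##
iteration 7: #############
iteration 8: .............
all cells are . at iteration 8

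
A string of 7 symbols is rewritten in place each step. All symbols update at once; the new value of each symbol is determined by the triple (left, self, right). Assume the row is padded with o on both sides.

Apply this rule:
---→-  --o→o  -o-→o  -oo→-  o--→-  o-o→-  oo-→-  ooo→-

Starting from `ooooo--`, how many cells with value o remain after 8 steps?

2

step 1: ------o
step 2: -----o-
step 3: ----oo-
step 4: ---o---
step 5: --oo--o
step 6: -o---o-
step 7: -o--oo-
step 8: -o-o---
count of o: 2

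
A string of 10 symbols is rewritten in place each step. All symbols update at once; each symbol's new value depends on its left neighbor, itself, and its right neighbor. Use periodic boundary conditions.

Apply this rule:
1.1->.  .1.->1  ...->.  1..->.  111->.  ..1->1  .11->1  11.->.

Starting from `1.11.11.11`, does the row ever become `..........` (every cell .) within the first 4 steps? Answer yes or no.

..1..1..1.
.11.11.11.
11..1..1..
1..11.11.1
step 4 is 1..11.11.1, still not uniform .

no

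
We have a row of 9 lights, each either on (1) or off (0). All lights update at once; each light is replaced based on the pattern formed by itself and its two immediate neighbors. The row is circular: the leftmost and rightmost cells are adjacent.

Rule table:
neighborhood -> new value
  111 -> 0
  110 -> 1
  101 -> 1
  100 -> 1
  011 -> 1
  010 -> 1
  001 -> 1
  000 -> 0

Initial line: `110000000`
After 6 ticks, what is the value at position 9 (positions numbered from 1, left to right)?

1

111000001
001100011
111110111
000011100
000110110
001111111
position 9 holds 1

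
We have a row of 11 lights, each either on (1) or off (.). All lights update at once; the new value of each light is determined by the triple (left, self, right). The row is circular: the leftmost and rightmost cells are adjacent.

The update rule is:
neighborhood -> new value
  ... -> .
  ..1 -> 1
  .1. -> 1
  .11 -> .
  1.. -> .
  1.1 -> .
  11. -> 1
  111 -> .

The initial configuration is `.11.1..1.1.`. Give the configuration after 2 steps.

1.1.1.11.1.
1.1.1..1.1.

1.1.1..1.1.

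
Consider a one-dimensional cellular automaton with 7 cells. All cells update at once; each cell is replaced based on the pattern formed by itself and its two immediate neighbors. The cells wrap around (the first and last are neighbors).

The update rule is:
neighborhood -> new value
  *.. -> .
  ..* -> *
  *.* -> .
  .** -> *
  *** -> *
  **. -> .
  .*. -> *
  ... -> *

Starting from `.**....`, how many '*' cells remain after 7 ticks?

5

**..***
*..****
..*****
.*****.
*****..
****..*
***..**
count of *: 5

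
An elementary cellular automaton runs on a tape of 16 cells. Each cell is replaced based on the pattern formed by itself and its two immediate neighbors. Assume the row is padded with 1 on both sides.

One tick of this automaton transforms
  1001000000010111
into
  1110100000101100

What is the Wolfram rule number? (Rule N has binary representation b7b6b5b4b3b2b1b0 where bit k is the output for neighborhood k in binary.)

position 14: 111 → 0  (bit 7 = 0)
position 0: 110 → 1  (bit 6 = 1)
position 12: 101 → 1  (bit 5 = 1)
position 1: 100 → 1  (bit 4 = 1)
position 13: 011 → 1  (bit 3 = 1)
position 3: 010 → 0  (bit 2 = 0)
position 2: 001 → 1  (bit 1 = 1)
position 5: 000 → 0  (bit 0 = 0)
bits b7..b0 = 01111010 = 122

122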